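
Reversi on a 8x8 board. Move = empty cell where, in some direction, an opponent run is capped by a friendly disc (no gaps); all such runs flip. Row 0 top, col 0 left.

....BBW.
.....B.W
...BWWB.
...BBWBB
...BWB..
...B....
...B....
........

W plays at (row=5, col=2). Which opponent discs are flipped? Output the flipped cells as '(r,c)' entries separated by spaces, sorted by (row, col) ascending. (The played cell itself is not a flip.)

Answer: (3,4) (4,3)

Derivation:
Dir NW: first cell '.' (not opp) -> no flip
Dir N: first cell '.' (not opp) -> no flip
Dir NE: opp run (4,3) (3,4) capped by W -> flip
Dir W: first cell '.' (not opp) -> no flip
Dir E: opp run (5,3), next='.' -> no flip
Dir SW: first cell '.' (not opp) -> no flip
Dir S: first cell '.' (not opp) -> no flip
Dir SE: opp run (6,3), next='.' -> no flip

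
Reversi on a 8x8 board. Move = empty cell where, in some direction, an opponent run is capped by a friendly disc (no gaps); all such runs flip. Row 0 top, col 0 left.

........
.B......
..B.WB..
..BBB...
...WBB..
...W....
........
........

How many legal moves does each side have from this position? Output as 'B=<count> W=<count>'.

-- B to move --
(1,3): no bracket -> illegal
(1,4): flips 1 -> legal
(1,5): flips 1 -> legal
(2,3): flips 1 -> legal
(3,5): no bracket -> illegal
(4,2): flips 1 -> legal
(5,2): flips 1 -> legal
(5,4): flips 1 -> legal
(6,2): flips 1 -> legal
(6,3): flips 2 -> legal
(6,4): no bracket -> illegal
B mobility = 8
-- W to move --
(0,0): no bracket -> illegal
(0,1): no bracket -> illegal
(0,2): no bracket -> illegal
(1,0): no bracket -> illegal
(1,2): no bracket -> illegal
(1,3): no bracket -> illegal
(1,4): no bracket -> illegal
(1,5): no bracket -> illegal
(1,6): flips 2 -> legal
(2,0): no bracket -> illegal
(2,1): flips 1 -> legal
(2,3): flips 1 -> legal
(2,6): flips 1 -> legal
(3,1): no bracket -> illegal
(3,5): flips 1 -> legal
(3,6): no bracket -> illegal
(4,1): no bracket -> illegal
(4,2): flips 1 -> legal
(4,6): flips 2 -> legal
(5,4): flips 2 -> legal
(5,5): no bracket -> illegal
(5,6): no bracket -> illegal
W mobility = 8

Answer: B=8 W=8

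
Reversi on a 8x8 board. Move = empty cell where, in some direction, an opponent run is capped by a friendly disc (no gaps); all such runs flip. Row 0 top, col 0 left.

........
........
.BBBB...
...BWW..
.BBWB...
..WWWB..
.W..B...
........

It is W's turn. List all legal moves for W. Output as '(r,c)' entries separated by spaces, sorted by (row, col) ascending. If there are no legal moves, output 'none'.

Answer: (1,2) (1,3) (1,4) (3,0) (3,1) (3,2) (4,0) (4,5) (5,6) (7,4) (7,5)

Derivation:
(1,0): no bracket -> illegal
(1,1): no bracket -> illegal
(1,2): flips 1 -> legal
(1,3): flips 3 -> legal
(1,4): flips 1 -> legal
(1,5): no bracket -> illegal
(2,0): no bracket -> illegal
(2,5): no bracket -> illegal
(3,0): flips 1 -> legal
(3,1): flips 1 -> legal
(3,2): flips 2 -> legal
(4,0): flips 2 -> legal
(4,5): flips 1 -> legal
(4,6): no bracket -> illegal
(5,0): no bracket -> illegal
(5,1): no bracket -> illegal
(5,6): flips 1 -> legal
(6,3): no bracket -> illegal
(6,5): no bracket -> illegal
(6,6): no bracket -> illegal
(7,3): no bracket -> illegal
(7,4): flips 1 -> legal
(7,5): flips 1 -> legal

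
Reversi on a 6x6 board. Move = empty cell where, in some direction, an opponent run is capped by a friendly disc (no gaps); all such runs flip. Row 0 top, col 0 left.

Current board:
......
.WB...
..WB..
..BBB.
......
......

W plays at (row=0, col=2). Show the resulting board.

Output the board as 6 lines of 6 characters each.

Answer: ..W...
.WW...
..WB..
..BBB.
......
......

Derivation:
Place W at (0,2); scan 8 dirs for brackets.
Dir NW: edge -> no flip
Dir N: edge -> no flip
Dir NE: edge -> no flip
Dir W: first cell '.' (not opp) -> no flip
Dir E: first cell '.' (not opp) -> no flip
Dir SW: first cell 'W' (not opp) -> no flip
Dir S: opp run (1,2) capped by W -> flip
Dir SE: first cell '.' (not opp) -> no flip
All flips: (1,2)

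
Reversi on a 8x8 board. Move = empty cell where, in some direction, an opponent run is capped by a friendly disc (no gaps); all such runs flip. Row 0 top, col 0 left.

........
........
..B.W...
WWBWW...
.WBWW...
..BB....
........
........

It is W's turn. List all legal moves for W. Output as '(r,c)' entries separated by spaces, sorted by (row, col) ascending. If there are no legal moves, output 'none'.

(1,1): flips 1 -> legal
(1,2): no bracket -> illegal
(1,3): flips 1 -> legal
(2,1): flips 1 -> legal
(2,3): flips 1 -> legal
(5,1): flips 1 -> legal
(5,4): no bracket -> illegal
(6,1): flips 1 -> legal
(6,2): flips 1 -> legal
(6,3): flips 2 -> legal
(6,4): flips 2 -> legal

Answer: (1,1) (1,3) (2,1) (2,3) (5,1) (6,1) (6,2) (6,3) (6,4)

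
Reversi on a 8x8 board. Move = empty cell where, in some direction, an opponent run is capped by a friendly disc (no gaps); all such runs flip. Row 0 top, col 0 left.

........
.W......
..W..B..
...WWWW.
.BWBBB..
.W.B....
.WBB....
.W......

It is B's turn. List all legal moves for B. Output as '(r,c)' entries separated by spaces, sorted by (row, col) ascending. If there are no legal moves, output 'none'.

(0,0): flips 3 -> legal
(0,1): no bracket -> illegal
(0,2): no bracket -> illegal
(1,0): no bracket -> illegal
(1,2): no bracket -> illegal
(1,3): no bracket -> illegal
(2,0): no bracket -> illegal
(2,1): no bracket -> illegal
(2,3): flips 2 -> legal
(2,4): flips 1 -> legal
(2,6): flips 1 -> legal
(2,7): flips 1 -> legal
(3,1): flips 1 -> legal
(3,2): no bracket -> illegal
(3,7): no bracket -> illegal
(4,0): flips 1 -> legal
(4,6): no bracket -> illegal
(4,7): flips 1 -> legal
(5,0): no bracket -> illegal
(5,2): no bracket -> illegal
(6,0): flips 1 -> legal
(7,0): no bracket -> illegal
(7,2): no bracket -> illegal

Answer: (0,0) (2,3) (2,4) (2,6) (2,7) (3,1) (4,0) (4,7) (6,0)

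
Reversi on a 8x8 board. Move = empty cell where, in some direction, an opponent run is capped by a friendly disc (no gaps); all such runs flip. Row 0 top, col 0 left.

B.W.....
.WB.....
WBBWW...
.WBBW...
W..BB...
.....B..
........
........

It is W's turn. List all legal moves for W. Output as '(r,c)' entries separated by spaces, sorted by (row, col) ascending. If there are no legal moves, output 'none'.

(0,1): flips 1 -> legal
(0,3): no bracket -> illegal
(1,0): no bracket -> illegal
(1,3): flips 2 -> legal
(3,0): no bracket -> illegal
(3,5): no bracket -> illegal
(4,1): flips 1 -> legal
(4,2): flips 4 -> legal
(4,5): no bracket -> illegal
(4,6): no bracket -> illegal
(5,2): flips 1 -> legal
(5,3): flips 2 -> legal
(5,4): flips 1 -> legal
(5,6): no bracket -> illegal
(6,4): no bracket -> illegal
(6,5): no bracket -> illegal
(6,6): flips 4 -> legal

Answer: (0,1) (1,3) (4,1) (4,2) (5,2) (5,3) (5,4) (6,6)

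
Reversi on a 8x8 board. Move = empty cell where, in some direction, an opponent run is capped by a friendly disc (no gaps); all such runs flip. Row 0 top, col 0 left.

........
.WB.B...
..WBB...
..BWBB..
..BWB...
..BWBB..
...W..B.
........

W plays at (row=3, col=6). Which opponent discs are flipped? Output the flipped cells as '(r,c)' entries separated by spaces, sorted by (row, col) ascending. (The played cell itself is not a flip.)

Answer: (3,4) (3,5)

Derivation:
Dir NW: first cell '.' (not opp) -> no flip
Dir N: first cell '.' (not opp) -> no flip
Dir NE: first cell '.' (not opp) -> no flip
Dir W: opp run (3,5) (3,4) capped by W -> flip
Dir E: first cell '.' (not opp) -> no flip
Dir SW: first cell '.' (not opp) -> no flip
Dir S: first cell '.' (not opp) -> no flip
Dir SE: first cell '.' (not opp) -> no flip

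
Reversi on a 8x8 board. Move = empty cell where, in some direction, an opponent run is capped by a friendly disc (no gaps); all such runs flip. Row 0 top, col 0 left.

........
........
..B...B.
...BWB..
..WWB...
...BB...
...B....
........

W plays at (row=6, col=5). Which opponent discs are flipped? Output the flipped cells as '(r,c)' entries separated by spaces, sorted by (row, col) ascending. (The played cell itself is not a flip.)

Dir NW: opp run (5,4) capped by W -> flip
Dir N: first cell '.' (not opp) -> no flip
Dir NE: first cell '.' (not opp) -> no flip
Dir W: first cell '.' (not opp) -> no flip
Dir E: first cell '.' (not opp) -> no flip
Dir SW: first cell '.' (not opp) -> no flip
Dir S: first cell '.' (not opp) -> no flip
Dir SE: first cell '.' (not opp) -> no flip

Answer: (5,4)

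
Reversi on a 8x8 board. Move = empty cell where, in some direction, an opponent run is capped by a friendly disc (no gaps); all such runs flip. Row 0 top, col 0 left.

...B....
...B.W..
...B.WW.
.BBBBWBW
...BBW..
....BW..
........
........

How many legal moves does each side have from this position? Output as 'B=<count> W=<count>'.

Answer: B=6 W=10

Derivation:
-- B to move --
(0,4): no bracket -> illegal
(0,5): no bracket -> illegal
(0,6): no bracket -> illegal
(1,4): flips 1 -> legal
(1,6): flips 2 -> legal
(1,7): flips 2 -> legal
(2,4): no bracket -> illegal
(2,7): no bracket -> illegal
(4,6): flips 1 -> legal
(4,7): no bracket -> illegal
(5,6): flips 2 -> legal
(6,4): no bracket -> illegal
(6,5): no bracket -> illegal
(6,6): flips 1 -> legal
B mobility = 6
-- W to move --
(0,2): no bracket -> illegal
(0,4): no bracket -> illegal
(1,2): flips 2 -> legal
(1,4): no bracket -> illegal
(2,0): no bracket -> illegal
(2,1): no bracket -> illegal
(2,2): flips 2 -> legal
(2,4): no bracket -> illegal
(2,7): flips 1 -> legal
(3,0): flips 4 -> legal
(4,0): no bracket -> illegal
(4,1): no bracket -> illegal
(4,2): flips 2 -> legal
(4,6): flips 1 -> legal
(4,7): flips 1 -> legal
(5,2): flips 2 -> legal
(5,3): flips 2 -> legal
(6,3): flips 1 -> legal
(6,4): no bracket -> illegal
(6,5): no bracket -> illegal
W mobility = 10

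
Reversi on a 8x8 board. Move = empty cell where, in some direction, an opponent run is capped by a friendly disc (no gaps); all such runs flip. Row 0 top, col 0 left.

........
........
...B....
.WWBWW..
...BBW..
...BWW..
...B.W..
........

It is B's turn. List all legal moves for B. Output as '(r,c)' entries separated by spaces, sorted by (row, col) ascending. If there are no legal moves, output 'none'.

(2,0): no bracket -> illegal
(2,1): flips 1 -> legal
(2,2): no bracket -> illegal
(2,4): flips 1 -> legal
(2,5): flips 1 -> legal
(2,6): flips 1 -> legal
(3,0): flips 2 -> legal
(3,6): flips 4 -> legal
(4,0): no bracket -> illegal
(4,1): flips 1 -> legal
(4,2): no bracket -> illegal
(4,6): flips 1 -> legal
(5,6): flips 4 -> legal
(6,4): flips 1 -> legal
(6,6): flips 1 -> legal
(7,4): no bracket -> illegal
(7,5): no bracket -> illegal
(7,6): flips 2 -> legal

Answer: (2,1) (2,4) (2,5) (2,6) (3,0) (3,6) (4,1) (4,6) (5,6) (6,4) (6,6) (7,6)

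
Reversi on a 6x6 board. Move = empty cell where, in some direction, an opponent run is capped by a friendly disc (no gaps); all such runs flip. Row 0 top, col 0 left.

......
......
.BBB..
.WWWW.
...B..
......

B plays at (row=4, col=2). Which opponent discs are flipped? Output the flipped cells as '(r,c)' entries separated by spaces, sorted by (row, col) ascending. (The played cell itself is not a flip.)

Answer: (3,2)

Derivation:
Dir NW: opp run (3,1), next='.' -> no flip
Dir N: opp run (3,2) capped by B -> flip
Dir NE: opp run (3,3), next='.' -> no flip
Dir W: first cell '.' (not opp) -> no flip
Dir E: first cell 'B' (not opp) -> no flip
Dir SW: first cell '.' (not opp) -> no flip
Dir S: first cell '.' (not opp) -> no flip
Dir SE: first cell '.' (not opp) -> no flip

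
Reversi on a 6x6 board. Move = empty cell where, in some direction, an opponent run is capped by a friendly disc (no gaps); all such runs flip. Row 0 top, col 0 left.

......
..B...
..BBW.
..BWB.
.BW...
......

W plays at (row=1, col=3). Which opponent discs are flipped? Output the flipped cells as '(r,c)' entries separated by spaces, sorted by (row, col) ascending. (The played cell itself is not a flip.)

Answer: (2,3)

Derivation:
Dir NW: first cell '.' (not opp) -> no flip
Dir N: first cell '.' (not opp) -> no flip
Dir NE: first cell '.' (not opp) -> no flip
Dir W: opp run (1,2), next='.' -> no flip
Dir E: first cell '.' (not opp) -> no flip
Dir SW: opp run (2,2), next='.' -> no flip
Dir S: opp run (2,3) capped by W -> flip
Dir SE: first cell 'W' (not opp) -> no flip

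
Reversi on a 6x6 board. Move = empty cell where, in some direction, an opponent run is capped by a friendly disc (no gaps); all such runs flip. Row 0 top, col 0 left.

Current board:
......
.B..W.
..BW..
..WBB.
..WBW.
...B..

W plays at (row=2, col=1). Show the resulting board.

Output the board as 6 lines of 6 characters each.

Answer: ......
.B..W.
.WWW..
..WBB.
..WBW.
...B..

Derivation:
Place W at (2,1); scan 8 dirs for brackets.
Dir NW: first cell '.' (not opp) -> no flip
Dir N: opp run (1,1), next='.' -> no flip
Dir NE: first cell '.' (not opp) -> no flip
Dir W: first cell '.' (not opp) -> no flip
Dir E: opp run (2,2) capped by W -> flip
Dir SW: first cell '.' (not opp) -> no flip
Dir S: first cell '.' (not opp) -> no flip
Dir SE: first cell 'W' (not opp) -> no flip
All flips: (2,2)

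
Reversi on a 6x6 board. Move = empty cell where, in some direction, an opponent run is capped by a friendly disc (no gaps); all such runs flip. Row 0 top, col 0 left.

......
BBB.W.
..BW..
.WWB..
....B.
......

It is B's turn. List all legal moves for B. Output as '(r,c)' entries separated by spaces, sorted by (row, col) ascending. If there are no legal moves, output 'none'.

Answer: (1,3) (2,4) (3,0) (3,4) (4,0) (4,2)

Derivation:
(0,3): no bracket -> illegal
(0,4): no bracket -> illegal
(0,5): no bracket -> illegal
(1,3): flips 1 -> legal
(1,5): no bracket -> illegal
(2,0): no bracket -> illegal
(2,1): no bracket -> illegal
(2,4): flips 1 -> legal
(2,5): no bracket -> illegal
(3,0): flips 2 -> legal
(3,4): flips 1 -> legal
(4,0): flips 1 -> legal
(4,1): no bracket -> illegal
(4,2): flips 1 -> legal
(4,3): no bracket -> illegal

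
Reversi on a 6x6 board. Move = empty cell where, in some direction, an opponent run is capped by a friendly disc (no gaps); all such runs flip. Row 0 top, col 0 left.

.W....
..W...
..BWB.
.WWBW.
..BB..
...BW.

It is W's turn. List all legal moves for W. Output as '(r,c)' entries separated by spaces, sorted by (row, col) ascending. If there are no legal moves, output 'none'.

(1,1): no bracket -> illegal
(1,3): flips 1 -> legal
(1,4): flips 1 -> legal
(1,5): no bracket -> illegal
(2,1): flips 1 -> legal
(2,5): flips 1 -> legal
(3,5): no bracket -> illegal
(4,1): no bracket -> illegal
(4,4): no bracket -> illegal
(5,1): no bracket -> illegal
(5,2): flips 3 -> legal

Answer: (1,3) (1,4) (2,1) (2,5) (5,2)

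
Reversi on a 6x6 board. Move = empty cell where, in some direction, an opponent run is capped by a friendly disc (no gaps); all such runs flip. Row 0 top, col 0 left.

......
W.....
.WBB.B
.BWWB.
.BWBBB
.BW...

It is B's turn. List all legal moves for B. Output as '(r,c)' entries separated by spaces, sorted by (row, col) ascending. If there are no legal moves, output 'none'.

Answer: (1,1) (2,0) (2,4) (5,3)

Derivation:
(0,0): no bracket -> illegal
(0,1): no bracket -> illegal
(1,1): flips 1 -> legal
(1,2): no bracket -> illegal
(2,0): flips 1 -> legal
(2,4): flips 2 -> legal
(3,0): no bracket -> illegal
(5,3): flips 2 -> legal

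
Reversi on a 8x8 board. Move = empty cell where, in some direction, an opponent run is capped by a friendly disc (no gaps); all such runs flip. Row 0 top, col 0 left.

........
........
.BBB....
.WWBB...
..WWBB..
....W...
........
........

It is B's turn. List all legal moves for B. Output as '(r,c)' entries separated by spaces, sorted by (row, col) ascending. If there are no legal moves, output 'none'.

(2,0): no bracket -> illegal
(3,0): flips 2 -> legal
(4,0): flips 1 -> legal
(4,1): flips 4 -> legal
(5,1): flips 1 -> legal
(5,2): flips 3 -> legal
(5,3): flips 1 -> legal
(5,5): no bracket -> illegal
(6,3): flips 1 -> legal
(6,4): flips 1 -> legal
(6,5): flips 3 -> legal

Answer: (3,0) (4,0) (4,1) (5,1) (5,2) (5,3) (6,3) (6,4) (6,5)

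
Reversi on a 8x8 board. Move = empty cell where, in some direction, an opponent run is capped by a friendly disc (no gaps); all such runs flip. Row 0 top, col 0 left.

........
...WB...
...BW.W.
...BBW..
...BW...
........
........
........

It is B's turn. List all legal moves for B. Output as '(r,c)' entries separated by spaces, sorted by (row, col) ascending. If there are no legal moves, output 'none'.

(0,2): no bracket -> illegal
(0,3): flips 1 -> legal
(0,4): no bracket -> illegal
(1,2): flips 1 -> legal
(1,5): flips 1 -> legal
(1,6): no bracket -> illegal
(1,7): no bracket -> illegal
(2,2): no bracket -> illegal
(2,5): flips 1 -> legal
(2,7): no bracket -> illegal
(3,6): flips 1 -> legal
(3,7): no bracket -> illegal
(4,5): flips 1 -> legal
(4,6): no bracket -> illegal
(5,3): no bracket -> illegal
(5,4): flips 1 -> legal
(5,5): flips 1 -> legal

Answer: (0,3) (1,2) (1,5) (2,5) (3,6) (4,5) (5,4) (5,5)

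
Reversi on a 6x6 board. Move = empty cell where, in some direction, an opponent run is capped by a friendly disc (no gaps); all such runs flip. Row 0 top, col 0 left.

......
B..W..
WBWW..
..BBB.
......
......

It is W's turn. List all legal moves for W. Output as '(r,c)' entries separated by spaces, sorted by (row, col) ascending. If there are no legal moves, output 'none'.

Answer: (0,0) (4,1) (4,2) (4,3) (4,4) (4,5)

Derivation:
(0,0): flips 1 -> legal
(0,1): no bracket -> illegal
(1,1): no bracket -> illegal
(1,2): no bracket -> illegal
(2,4): no bracket -> illegal
(2,5): no bracket -> illegal
(3,0): no bracket -> illegal
(3,1): no bracket -> illegal
(3,5): no bracket -> illegal
(4,1): flips 1 -> legal
(4,2): flips 1 -> legal
(4,3): flips 1 -> legal
(4,4): flips 1 -> legal
(4,5): flips 1 -> legal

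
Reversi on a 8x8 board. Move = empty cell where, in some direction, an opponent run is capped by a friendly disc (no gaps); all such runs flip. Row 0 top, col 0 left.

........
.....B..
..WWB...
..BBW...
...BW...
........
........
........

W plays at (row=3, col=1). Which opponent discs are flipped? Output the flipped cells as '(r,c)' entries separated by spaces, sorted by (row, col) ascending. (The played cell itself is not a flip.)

Dir NW: first cell '.' (not opp) -> no flip
Dir N: first cell '.' (not opp) -> no flip
Dir NE: first cell 'W' (not opp) -> no flip
Dir W: first cell '.' (not opp) -> no flip
Dir E: opp run (3,2) (3,3) capped by W -> flip
Dir SW: first cell '.' (not opp) -> no flip
Dir S: first cell '.' (not opp) -> no flip
Dir SE: first cell '.' (not opp) -> no flip

Answer: (3,2) (3,3)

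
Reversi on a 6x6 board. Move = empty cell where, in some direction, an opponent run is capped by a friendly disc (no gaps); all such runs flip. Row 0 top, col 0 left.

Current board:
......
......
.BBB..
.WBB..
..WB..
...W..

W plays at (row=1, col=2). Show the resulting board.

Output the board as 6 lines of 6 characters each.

Answer: ......
..W...
.BWB..
.WWB..
..WB..
...W..

Derivation:
Place W at (1,2); scan 8 dirs for brackets.
Dir NW: first cell '.' (not opp) -> no flip
Dir N: first cell '.' (not opp) -> no flip
Dir NE: first cell '.' (not opp) -> no flip
Dir W: first cell '.' (not opp) -> no flip
Dir E: first cell '.' (not opp) -> no flip
Dir SW: opp run (2,1), next='.' -> no flip
Dir S: opp run (2,2) (3,2) capped by W -> flip
Dir SE: opp run (2,3), next='.' -> no flip
All flips: (2,2) (3,2)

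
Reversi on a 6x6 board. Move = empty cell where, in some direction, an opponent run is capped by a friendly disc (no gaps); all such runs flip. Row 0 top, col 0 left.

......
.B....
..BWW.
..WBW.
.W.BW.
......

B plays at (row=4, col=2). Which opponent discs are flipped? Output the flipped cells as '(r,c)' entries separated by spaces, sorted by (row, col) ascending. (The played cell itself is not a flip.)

Answer: (3,2)

Derivation:
Dir NW: first cell '.' (not opp) -> no flip
Dir N: opp run (3,2) capped by B -> flip
Dir NE: first cell 'B' (not opp) -> no flip
Dir W: opp run (4,1), next='.' -> no flip
Dir E: first cell 'B' (not opp) -> no flip
Dir SW: first cell '.' (not opp) -> no flip
Dir S: first cell '.' (not opp) -> no flip
Dir SE: first cell '.' (not opp) -> no flip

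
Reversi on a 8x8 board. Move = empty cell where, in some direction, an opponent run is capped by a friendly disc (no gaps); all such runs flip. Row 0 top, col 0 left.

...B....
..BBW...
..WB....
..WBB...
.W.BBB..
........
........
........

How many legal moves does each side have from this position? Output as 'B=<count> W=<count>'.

-- B to move --
(0,4): no bracket -> illegal
(0,5): flips 1 -> legal
(1,1): flips 1 -> legal
(1,5): flips 1 -> legal
(2,1): flips 2 -> legal
(2,4): no bracket -> illegal
(2,5): flips 1 -> legal
(3,0): no bracket -> illegal
(3,1): flips 2 -> legal
(4,0): no bracket -> illegal
(4,2): flips 2 -> legal
(5,0): flips 2 -> legal
(5,1): no bracket -> illegal
(5,2): no bracket -> illegal
B mobility = 8
-- W to move --
(0,1): no bracket -> illegal
(0,2): flips 1 -> legal
(0,4): flips 1 -> legal
(1,1): flips 2 -> legal
(2,1): no bracket -> illegal
(2,4): flips 1 -> legal
(2,5): no bracket -> illegal
(3,5): flips 2 -> legal
(3,6): no bracket -> illegal
(4,2): no bracket -> illegal
(4,6): no bracket -> illegal
(5,2): no bracket -> illegal
(5,3): no bracket -> illegal
(5,4): flips 1 -> legal
(5,5): flips 2 -> legal
(5,6): no bracket -> illegal
W mobility = 7

Answer: B=8 W=7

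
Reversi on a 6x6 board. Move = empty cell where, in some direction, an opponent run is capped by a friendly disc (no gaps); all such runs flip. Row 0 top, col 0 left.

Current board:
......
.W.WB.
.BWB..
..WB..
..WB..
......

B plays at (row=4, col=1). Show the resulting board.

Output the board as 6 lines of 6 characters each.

Place B at (4,1); scan 8 dirs for brackets.
Dir NW: first cell '.' (not opp) -> no flip
Dir N: first cell '.' (not opp) -> no flip
Dir NE: opp run (3,2) capped by B -> flip
Dir W: first cell '.' (not opp) -> no flip
Dir E: opp run (4,2) capped by B -> flip
Dir SW: first cell '.' (not opp) -> no flip
Dir S: first cell '.' (not opp) -> no flip
Dir SE: first cell '.' (not opp) -> no flip
All flips: (3,2) (4,2)

Answer: ......
.W.WB.
.BWB..
..BB..
.BBB..
......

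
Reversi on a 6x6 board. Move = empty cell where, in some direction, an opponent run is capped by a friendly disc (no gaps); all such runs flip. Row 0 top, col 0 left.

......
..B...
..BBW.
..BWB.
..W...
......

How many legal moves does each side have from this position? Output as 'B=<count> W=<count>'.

-- B to move --
(1,3): no bracket -> illegal
(1,4): flips 1 -> legal
(1,5): no bracket -> illegal
(2,5): flips 1 -> legal
(3,1): no bracket -> illegal
(3,5): no bracket -> illegal
(4,1): no bracket -> illegal
(4,3): flips 1 -> legal
(4,4): flips 1 -> legal
(5,1): no bracket -> illegal
(5,2): flips 1 -> legal
(5,3): no bracket -> illegal
B mobility = 5
-- W to move --
(0,1): no bracket -> illegal
(0,2): flips 3 -> legal
(0,3): no bracket -> illegal
(1,1): flips 1 -> legal
(1,3): flips 1 -> legal
(1,4): no bracket -> illegal
(2,1): flips 2 -> legal
(2,5): no bracket -> illegal
(3,1): flips 1 -> legal
(3,5): flips 1 -> legal
(4,1): no bracket -> illegal
(4,3): no bracket -> illegal
(4,4): flips 1 -> legal
(4,5): no bracket -> illegal
W mobility = 7

Answer: B=5 W=7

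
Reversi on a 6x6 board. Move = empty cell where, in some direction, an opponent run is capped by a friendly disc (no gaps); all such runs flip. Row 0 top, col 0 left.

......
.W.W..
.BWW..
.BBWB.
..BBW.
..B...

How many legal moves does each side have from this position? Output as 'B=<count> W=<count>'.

-- B to move --
(0,0): no bracket -> illegal
(0,1): flips 1 -> legal
(0,2): no bracket -> illegal
(0,3): flips 3 -> legal
(0,4): flips 2 -> legal
(1,0): no bracket -> illegal
(1,2): flips 2 -> legal
(1,4): flips 1 -> legal
(2,0): no bracket -> illegal
(2,4): flips 3 -> legal
(3,5): no bracket -> illegal
(4,5): flips 1 -> legal
(5,3): no bracket -> illegal
(5,4): flips 1 -> legal
(5,5): no bracket -> illegal
B mobility = 8
-- W to move --
(1,0): no bracket -> illegal
(1,2): no bracket -> illegal
(2,0): flips 1 -> legal
(2,4): flips 1 -> legal
(2,5): no bracket -> illegal
(3,0): flips 2 -> legal
(3,5): flips 1 -> legal
(4,0): flips 1 -> legal
(4,1): flips 5 -> legal
(4,5): flips 1 -> legal
(5,1): flips 1 -> legal
(5,3): flips 1 -> legal
(5,4): no bracket -> illegal
W mobility = 9

Answer: B=8 W=9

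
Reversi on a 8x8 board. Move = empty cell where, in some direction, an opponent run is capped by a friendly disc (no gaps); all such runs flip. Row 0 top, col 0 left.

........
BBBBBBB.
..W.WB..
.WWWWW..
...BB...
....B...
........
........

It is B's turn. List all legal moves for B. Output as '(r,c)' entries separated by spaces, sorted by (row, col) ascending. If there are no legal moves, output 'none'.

Answer: (2,1) (2,3) (2,6) (4,0) (4,2) (4,5) (4,6)

Derivation:
(2,0): no bracket -> illegal
(2,1): flips 1 -> legal
(2,3): flips 2 -> legal
(2,6): flips 1 -> legal
(3,0): no bracket -> illegal
(3,6): no bracket -> illegal
(4,0): flips 2 -> legal
(4,1): no bracket -> illegal
(4,2): flips 4 -> legal
(4,5): flips 1 -> legal
(4,6): flips 2 -> legal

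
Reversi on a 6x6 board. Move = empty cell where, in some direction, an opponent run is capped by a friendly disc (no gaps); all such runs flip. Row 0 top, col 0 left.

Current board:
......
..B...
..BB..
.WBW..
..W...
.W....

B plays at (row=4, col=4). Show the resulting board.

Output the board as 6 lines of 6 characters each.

Place B at (4,4); scan 8 dirs for brackets.
Dir NW: opp run (3,3) capped by B -> flip
Dir N: first cell '.' (not opp) -> no flip
Dir NE: first cell '.' (not opp) -> no flip
Dir W: first cell '.' (not opp) -> no flip
Dir E: first cell '.' (not opp) -> no flip
Dir SW: first cell '.' (not opp) -> no flip
Dir S: first cell '.' (not opp) -> no flip
Dir SE: first cell '.' (not opp) -> no flip
All flips: (3,3)

Answer: ......
..B...
..BB..
.WBB..
..W.B.
.W....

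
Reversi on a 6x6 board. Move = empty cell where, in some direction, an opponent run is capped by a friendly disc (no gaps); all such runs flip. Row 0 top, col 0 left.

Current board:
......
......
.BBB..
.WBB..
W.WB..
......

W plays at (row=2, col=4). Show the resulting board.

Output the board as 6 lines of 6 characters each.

Place W at (2,4); scan 8 dirs for brackets.
Dir NW: first cell '.' (not opp) -> no flip
Dir N: first cell '.' (not opp) -> no flip
Dir NE: first cell '.' (not opp) -> no flip
Dir W: opp run (2,3) (2,2) (2,1), next='.' -> no flip
Dir E: first cell '.' (not opp) -> no flip
Dir SW: opp run (3,3) capped by W -> flip
Dir S: first cell '.' (not opp) -> no flip
Dir SE: first cell '.' (not opp) -> no flip
All flips: (3,3)

Answer: ......
......
.BBBW.
.WBW..
W.WB..
......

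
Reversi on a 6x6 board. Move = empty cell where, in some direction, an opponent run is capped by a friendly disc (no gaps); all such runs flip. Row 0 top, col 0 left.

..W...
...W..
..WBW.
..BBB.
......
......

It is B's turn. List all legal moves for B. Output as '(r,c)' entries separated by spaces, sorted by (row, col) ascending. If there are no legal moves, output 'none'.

Answer: (0,3) (1,1) (1,2) (1,4) (1,5) (2,1) (2,5)

Derivation:
(0,1): no bracket -> illegal
(0,3): flips 1 -> legal
(0,4): no bracket -> illegal
(1,1): flips 1 -> legal
(1,2): flips 1 -> legal
(1,4): flips 1 -> legal
(1,5): flips 1 -> legal
(2,1): flips 1 -> legal
(2,5): flips 1 -> legal
(3,1): no bracket -> illegal
(3,5): no bracket -> illegal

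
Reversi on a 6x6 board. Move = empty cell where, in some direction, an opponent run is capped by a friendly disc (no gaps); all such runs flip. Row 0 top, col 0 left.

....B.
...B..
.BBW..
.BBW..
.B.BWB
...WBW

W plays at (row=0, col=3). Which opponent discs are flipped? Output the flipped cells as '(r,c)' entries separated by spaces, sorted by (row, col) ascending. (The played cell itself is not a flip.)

Dir NW: edge -> no flip
Dir N: edge -> no flip
Dir NE: edge -> no flip
Dir W: first cell '.' (not opp) -> no flip
Dir E: opp run (0,4), next='.' -> no flip
Dir SW: first cell '.' (not opp) -> no flip
Dir S: opp run (1,3) capped by W -> flip
Dir SE: first cell '.' (not opp) -> no flip

Answer: (1,3)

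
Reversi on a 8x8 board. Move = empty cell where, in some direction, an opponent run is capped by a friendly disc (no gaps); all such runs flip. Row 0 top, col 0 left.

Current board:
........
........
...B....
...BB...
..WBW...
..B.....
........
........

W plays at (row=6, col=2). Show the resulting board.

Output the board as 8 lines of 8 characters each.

Place W at (6,2); scan 8 dirs for brackets.
Dir NW: first cell '.' (not opp) -> no flip
Dir N: opp run (5,2) capped by W -> flip
Dir NE: first cell '.' (not opp) -> no flip
Dir W: first cell '.' (not opp) -> no flip
Dir E: first cell '.' (not opp) -> no flip
Dir SW: first cell '.' (not opp) -> no flip
Dir S: first cell '.' (not opp) -> no flip
Dir SE: first cell '.' (not opp) -> no flip
All flips: (5,2)

Answer: ........
........
...B....
...BB...
..WBW...
..W.....
..W.....
........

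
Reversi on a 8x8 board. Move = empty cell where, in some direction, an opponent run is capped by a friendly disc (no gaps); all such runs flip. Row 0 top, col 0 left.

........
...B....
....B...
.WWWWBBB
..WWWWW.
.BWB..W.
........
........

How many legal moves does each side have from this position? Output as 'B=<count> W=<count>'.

Answer: B=7 W=12

Derivation:
-- B to move --
(2,0): flips 2 -> legal
(2,1): no bracket -> illegal
(2,2): no bracket -> illegal
(2,3): flips 2 -> legal
(2,5): no bracket -> illegal
(3,0): flips 4 -> legal
(4,0): no bracket -> illegal
(4,1): no bracket -> illegal
(4,7): no bracket -> illegal
(5,4): flips 3 -> legal
(5,5): flips 2 -> legal
(5,7): flips 1 -> legal
(6,1): no bracket -> illegal
(6,2): no bracket -> illegal
(6,3): no bracket -> illegal
(6,5): no bracket -> illegal
(6,6): flips 2 -> legal
(6,7): no bracket -> illegal
B mobility = 7
-- W to move --
(0,2): flips 3 -> legal
(0,3): no bracket -> illegal
(0,4): no bracket -> illegal
(1,2): no bracket -> illegal
(1,4): flips 1 -> legal
(1,5): flips 1 -> legal
(2,2): no bracket -> illegal
(2,3): no bracket -> illegal
(2,5): flips 1 -> legal
(2,6): flips 2 -> legal
(2,7): flips 1 -> legal
(4,0): no bracket -> illegal
(4,1): no bracket -> illegal
(4,7): no bracket -> illegal
(5,0): flips 1 -> legal
(5,4): flips 1 -> legal
(6,0): flips 1 -> legal
(6,1): no bracket -> illegal
(6,2): flips 1 -> legal
(6,3): flips 1 -> legal
(6,4): flips 1 -> legal
W mobility = 12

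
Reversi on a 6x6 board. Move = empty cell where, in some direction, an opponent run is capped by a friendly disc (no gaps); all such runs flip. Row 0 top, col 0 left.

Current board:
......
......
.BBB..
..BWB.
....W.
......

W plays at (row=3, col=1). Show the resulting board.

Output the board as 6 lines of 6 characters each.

Place W at (3,1); scan 8 dirs for brackets.
Dir NW: first cell '.' (not opp) -> no flip
Dir N: opp run (2,1), next='.' -> no flip
Dir NE: opp run (2,2), next='.' -> no flip
Dir W: first cell '.' (not opp) -> no flip
Dir E: opp run (3,2) capped by W -> flip
Dir SW: first cell '.' (not opp) -> no flip
Dir S: first cell '.' (not opp) -> no flip
Dir SE: first cell '.' (not opp) -> no flip
All flips: (3,2)

Answer: ......
......
.BBB..
.WWWB.
....W.
......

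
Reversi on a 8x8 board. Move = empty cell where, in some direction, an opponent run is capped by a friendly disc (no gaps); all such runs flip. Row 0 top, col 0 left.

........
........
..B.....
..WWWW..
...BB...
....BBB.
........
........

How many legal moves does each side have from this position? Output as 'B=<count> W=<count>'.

Answer: B=6 W=7

Derivation:
-- B to move --
(2,1): flips 1 -> legal
(2,3): flips 1 -> legal
(2,4): flips 1 -> legal
(2,5): flips 1 -> legal
(2,6): flips 1 -> legal
(3,1): no bracket -> illegal
(3,6): no bracket -> illegal
(4,1): no bracket -> illegal
(4,2): flips 1 -> legal
(4,5): no bracket -> illegal
(4,6): no bracket -> illegal
B mobility = 6
-- W to move --
(1,1): flips 1 -> legal
(1,2): flips 1 -> legal
(1,3): no bracket -> illegal
(2,1): no bracket -> illegal
(2,3): no bracket -> illegal
(3,1): no bracket -> illegal
(4,2): no bracket -> illegal
(4,5): no bracket -> illegal
(4,6): no bracket -> illegal
(4,7): no bracket -> illegal
(5,2): flips 1 -> legal
(5,3): flips 2 -> legal
(5,7): no bracket -> illegal
(6,3): no bracket -> illegal
(6,4): flips 2 -> legal
(6,5): flips 2 -> legal
(6,6): flips 2 -> legal
(6,7): no bracket -> illegal
W mobility = 7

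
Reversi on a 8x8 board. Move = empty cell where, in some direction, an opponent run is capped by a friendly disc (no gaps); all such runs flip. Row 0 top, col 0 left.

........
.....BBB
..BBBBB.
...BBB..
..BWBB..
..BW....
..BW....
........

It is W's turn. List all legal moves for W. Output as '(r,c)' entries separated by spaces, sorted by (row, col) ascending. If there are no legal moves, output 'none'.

Answer: (0,7) (1,3) (3,1) (4,1) (4,6) (5,1) (6,1) (7,1)

Derivation:
(0,4): no bracket -> illegal
(0,5): no bracket -> illegal
(0,6): no bracket -> illegal
(0,7): flips 3 -> legal
(1,1): no bracket -> illegal
(1,2): no bracket -> illegal
(1,3): flips 2 -> legal
(1,4): no bracket -> illegal
(2,1): no bracket -> illegal
(2,7): no bracket -> illegal
(3,1): flips 1 -> legal
(3,2): no bracket -> illegal
(3,6): no bracket -> illegal
(3,7): no bracket -> illegal
(4,1): flips 2 -> legal
(4,6): flips 2 -> legal
(5,1): flips 1 -> legal
(5,4): no bracket -> illegal
(5,5): no bracket -> illegal
(5,6): no bracket -> illegal
(6,1): flips 2 -> legal
(7,1): flips 1 -> legal
(7,2): no bracket -> illegal
(7,3): no bracket -> illegal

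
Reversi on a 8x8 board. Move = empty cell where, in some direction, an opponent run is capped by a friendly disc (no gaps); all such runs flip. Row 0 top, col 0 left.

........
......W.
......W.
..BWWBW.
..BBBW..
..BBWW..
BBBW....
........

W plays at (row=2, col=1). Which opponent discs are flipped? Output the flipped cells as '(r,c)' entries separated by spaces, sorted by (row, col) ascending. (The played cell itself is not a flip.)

Dir NW: first cell '.' (not opp) -> no flip
Dir N: first cell '.' (not opp) -> no flip
Dir NE: first cell '.' (not opp) -> no flip
Dir W: first cell '.' (not opp) -> no flip
Dir E: first cell '.' (not opp) -> no flip
Dir SW: first cell '.' (not opp) -> no flip
Dir S: first cell '.' (not opp) -> no flip
Dir SE: opp run (3,2) (4,3) capped by W -> flip

Answer: (3,2) (4,3)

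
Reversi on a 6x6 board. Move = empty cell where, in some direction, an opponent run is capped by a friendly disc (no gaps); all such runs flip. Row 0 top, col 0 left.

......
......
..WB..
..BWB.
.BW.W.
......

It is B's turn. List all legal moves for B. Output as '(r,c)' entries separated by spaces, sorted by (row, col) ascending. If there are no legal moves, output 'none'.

(1,1): no bracket -> illegal
(1,2): flips 1 -> legal
(1,3): no bracket -> illegal
(2,1): flips 1 -> legal
(2,4): no bracket -> illegal
(3,1): no bracket -> illegal
(3,5): no bracket -> illegal
(4,3): flips 2 -> legal
(4,5): no bracket -> illegal
(5,1): no bracket -> illegal
(5,2): flips 1 -> legal
(5,3): no bracket -> illegal
(5,4): flips 1 -> legal
(5,5): no bracket -> illegal

Answer: (1,2) (2,1) (4,3) (5,2) (5,4)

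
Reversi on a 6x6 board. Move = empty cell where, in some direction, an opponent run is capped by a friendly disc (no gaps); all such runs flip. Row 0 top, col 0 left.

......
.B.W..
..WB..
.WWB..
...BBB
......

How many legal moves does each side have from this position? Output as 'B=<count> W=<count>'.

-- B to move --
(0,2): no bracket -> illegal
(0,3): flips 1 -> legal
(0,4): no bracket -> illegal
(1,2): no bracket -> illegal
(1,4): no bracket -> illegal
(2,0): no bracket -> illegal
(2,1): flips 2 -> legal
(2,4): no bracket -> illegal
(3,0): flips 2 -> legal
(4,0): no bracket -> illegal
(4,1): flips 1 -> legal
(4,2): no bracket -> illegal
B mobility = 4
-- W to move --
(0,0): flips 1 -> legal
(0,1): no bracket -> illegal
(0,2): no bracket -> illegal
(1,0): no bracket -> illegal
(1,2): no bracket -> illegal
(1,4): flips 1 -> legal
(2,0): no bracket -> illegal
(2,1): no bracket -> illegal
(2,4): flips 1 -> legal
(3,4): flips 1 -> legal
(3,5): no bracket -> illegal
(4,2): no bracket -> illegal
(5,2): no bracket -> illegal
(5,3): flips 3 -> legal
(5,4): flips 1 -> legal
(5,5): flips 2 -> legal
W mobility = 7

Answer: B=4 W=7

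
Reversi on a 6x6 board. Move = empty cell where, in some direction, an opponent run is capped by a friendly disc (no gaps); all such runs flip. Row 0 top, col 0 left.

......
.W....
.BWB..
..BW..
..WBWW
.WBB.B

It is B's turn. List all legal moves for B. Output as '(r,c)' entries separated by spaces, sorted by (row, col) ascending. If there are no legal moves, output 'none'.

Answer: (0,0) (0,1) (1,2) (3,1) (3,4) (3,5) (4,1) (5,0)

Derivation:
(0,0): flips 4 -> legal
(0,1): flips 1 -> legal
(0,2): no bracket -> illegal
(1,0): no bracket -> illegal
(1,2): flips 1 -> legal
(1,3): no bracket -> illegal
(2,0): no bracket -> illegal
(2,4): no bracket -> illegal
(3,1): flips 1 -> legal
(3,4): flips 1 -> legal
(3,5): flips 2 -> legal
(4,0): no bracket -> illegal
(4,1): flips 1 -> legal
(5,0): flips 1 -> legal
(5,4): no bracket -> illegal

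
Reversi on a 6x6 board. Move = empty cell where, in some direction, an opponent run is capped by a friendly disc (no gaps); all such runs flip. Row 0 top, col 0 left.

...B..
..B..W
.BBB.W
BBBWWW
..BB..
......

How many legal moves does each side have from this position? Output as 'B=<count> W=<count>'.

Answer: B=3 W=6

Derivation:
-- B to move --
(0,4): no bracket -> illegal
(0,5): no bracket -> illegal
(1,4): no bracket -> illegal
(2,4): flips 1 -> legal
(4,4): flips 1 -> legal
(4,5): flips 1 -> legal
B mobility = 3
-- W to move --
(0,1): flips 2 -> legal
(0,2): no bracket -> illegal
(0,4): no bracket -> illegal
(1,0): no bracket -> illegal
(1,1): flips 1 -> legal
(1,3): flips 1 -> legal
(1,4): no bracket -> illegal
(2,0): no bracket -> illegal
(2,4): no bracket -> illegal
(4,0): no bracket -> illegal
(4,1): no bracket -> illegal
(4,4): no bracket -> illegal
(5,1): flips 1 -> legal
(5,2): flips 1 -> legal
(5,3): flips 1 -> legal
(5,4): no bracket -> illegal
W mobility = 6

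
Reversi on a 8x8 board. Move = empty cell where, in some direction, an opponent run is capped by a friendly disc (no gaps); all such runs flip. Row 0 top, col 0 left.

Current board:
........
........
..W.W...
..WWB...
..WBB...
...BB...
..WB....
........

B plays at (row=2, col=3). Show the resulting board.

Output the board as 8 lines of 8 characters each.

Answer: ........
........
..WBW...
..WBB...
..WBB...
...BB...
..WB....
........

Derivation:
Place B at (2,3); scan 8 dirs for brackets.
Dir NW: first cell '.' (not opp) -> no flip
Dir N: first cell '.' (not opp) -> no flip
Dir NE: first cell '.' (not opp) -> no flip
Dir W: opp run (2,2), next='.' -> no flip
Dir E: opp run (2,4), next='.' -> no flip
Dir SW: opp run (3,2), next='.' -> no flip
Dir S: opp run (3,3) capped by B -> flip
Dir SE: first cell 'B' (not opp) -> no flip
All flips: (3,3)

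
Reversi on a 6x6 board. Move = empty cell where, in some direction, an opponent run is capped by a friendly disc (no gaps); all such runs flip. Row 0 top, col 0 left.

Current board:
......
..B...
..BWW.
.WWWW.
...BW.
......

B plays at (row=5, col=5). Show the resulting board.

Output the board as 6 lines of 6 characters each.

Answer: ......
..B...
..BWW.
.WWBW.
...BB.
.....B

Derivation:
Place B at (5,5); scan 8 dirs for brackets.
Dir NW: opp run (4,4) (3,3) capped by B -> flip
Dir N: first cell '.' (not opp) -> no flip
Dir NE: edge -> no flip
Dir W: first cell '.' (not opp) -> no flip
Dir E: edge -> no flip
Dir SW: edge -> no flip
Dir S: edge -> no flip
Dir SE: edge -> no flip
All flips: (3,3) (4,4)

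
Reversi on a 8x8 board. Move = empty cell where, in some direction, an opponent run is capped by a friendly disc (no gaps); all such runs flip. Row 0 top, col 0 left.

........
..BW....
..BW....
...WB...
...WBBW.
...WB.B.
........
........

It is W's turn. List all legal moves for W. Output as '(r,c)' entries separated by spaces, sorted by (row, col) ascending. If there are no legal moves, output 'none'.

Answer: (0,1) (1,1) (2,1) (2,5) (3,1) (3,5) (5,5) (6,5) (6,6) (6,7)

Derivation:
(0,1): flips 1 -> legal
(0,2): no bracket -> illegal
(0,3): no bracket -> illegal
(1,1): flips 2 -> legal
(2,1): flips 1 -> legal
(2,4): no bracket -> illegal
(2,5): flips 1 -> legal
(3,1): flips 1 -> legal
(3,2): no bracket -> illegal
(3,5): flips 2 -> legal
(3,6): no bracket -> illegal
(4,7): no bracket -> illegal
(5,5): flips 2 -> legal
(5,7): no bracket -> illegal
(6,3): no bracket -> illegal
(6,4): no bracket -> illegal
(6,5): flips 1 -> legal
(6,6): flips 1 -> legal
(6,7): flips 3 -> legal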